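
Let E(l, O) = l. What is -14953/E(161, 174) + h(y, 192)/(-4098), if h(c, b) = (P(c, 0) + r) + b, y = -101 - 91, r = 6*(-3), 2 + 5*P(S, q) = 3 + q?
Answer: -306527201/3298890 ≈ -92.918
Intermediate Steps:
P(S, q) = ⅕ + q/5 (P(S, q) = -⅖ + (3 + q)/5 = -⅖ + (⅗ + q/5) = ⅕ + q/5)
r = -18
y = -192
h(c, b) = -89/5 + b (h(c, b) = ((⅕ + (⅕)*0) - 18) + b = ((⅕ + 0) - 18) + b = (⅕ - 18) + b = -89/5 + b)
-14953/E(161, 174) + h(y, 192)/(-4098) = -14953/161 + (-89/5 + 192)/(-4098) = -14953*1/161 + (871/5)*(-1/4098) = -14953/161 - 871/20490 = -306527201/3298890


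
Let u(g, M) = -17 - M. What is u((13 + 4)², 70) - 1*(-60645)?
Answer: 60558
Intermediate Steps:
u((13 + 4)², 70) - 1*(-60645) = (-17 - 1*70) - 1*(-60645) = (-17 - 70) + 60645 = -87 + 60645 = 60558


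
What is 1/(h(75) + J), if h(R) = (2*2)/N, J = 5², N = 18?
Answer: 9/227 ≈ 0.039648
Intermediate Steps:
J = 25
h(R) = 2/9 (h(R) = (2*2)/18 = 4*(1/18) = 2/9)
1/(h(75) + J) = 1/(2/9 + 25) = 1/(227/9) = 9/227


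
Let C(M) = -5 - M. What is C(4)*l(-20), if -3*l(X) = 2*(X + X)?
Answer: -240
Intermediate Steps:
l(X) = -4*X/3 (l(X) = -2*(X + X)/3 = -2*2*X/3 = -4*X/3)
C(4)*l(-20) = (-5 - 1*4)*(-4/3*(-20)) = (-5 - 4)*(80/3) = -9*80/3 = -240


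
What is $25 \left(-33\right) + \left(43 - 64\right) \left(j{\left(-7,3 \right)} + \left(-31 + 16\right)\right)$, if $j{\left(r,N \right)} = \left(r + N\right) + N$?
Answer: $-489$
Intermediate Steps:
$j{\left(r,N \right)} = r + 2 N$ ($j{\left(r,N \right)} = \left(N + r\right) + N = r + 2 N$)
$25 \left(-33\right) + \left(43 - 64\right) \left(j{\left(-7,3 \right)} + \left(-31 + 16\right)\right) = 25 \left(-33\right) + \left(43 - 64\right) \left(\left(-7 + 2 \cdot 3\right) + \left(-31 + 16\right)\right) = -825 - 21 \left(\left(-7 + 6\right) - 15\right) = -825 - 21 \left(-1 - 15\right) = -825 - -336 = -825 + 336 = -489$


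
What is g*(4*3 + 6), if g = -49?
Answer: -882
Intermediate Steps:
g*(4*3 + 6) = -49*(4*3 + 6) = -49*(12 + 6) = -49*18 = -882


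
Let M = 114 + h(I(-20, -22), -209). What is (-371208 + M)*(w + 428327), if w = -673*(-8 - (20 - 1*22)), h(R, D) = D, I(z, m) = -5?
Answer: -160538421595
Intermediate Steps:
w = 4038 (w = -673*(-8 - (20 - 22)) = -673*(-8 - 1*(-2)) = -673*(-8 + 2) = -673*(-6) = 4038)
M = -95 (M = 114 - 209 = -95)
(-371208 + M)*(w + 428327) = (-371208 - 95)*(4038 + 428327) = -371303*432365 = -160538421595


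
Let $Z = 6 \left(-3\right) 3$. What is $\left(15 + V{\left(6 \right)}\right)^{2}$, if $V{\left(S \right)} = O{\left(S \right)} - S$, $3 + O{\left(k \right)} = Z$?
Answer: $2304$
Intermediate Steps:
$Z = -54$ ($Z = \left(-18\right) 3 = -54$)
$O{\left(k \right)} = -57$ ($O{\left(k \right)} = -3 - 54 = -57$)
$V{\left(S \right)} = -57 - S$
$\left(15 + V{\left(6 \right)}\right)^{2} = \left(15 - 63\right)^{2} = \left(-48\right)^{2} = 2304$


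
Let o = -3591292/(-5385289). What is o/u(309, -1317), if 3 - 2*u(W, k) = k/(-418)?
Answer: -3002320112/339273207 ≈ -8.8493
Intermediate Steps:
o = 3591292/5385289 (o = -3591292*(-1/5385289) = 3591292/5385289 ≈ 0.66687)
u(W, k) = 3/2 + k/836 (u(W, k) = 3/2 - k/(2*(-418)) = 3/2 - k*(-1)/(2*418) = 3/2 - (-1)*k/836 = 3/2 + k/836)
o/u(309, -1317) = 3591292/(5385289*(3/2 + (1/836)*(-1317))) = 3591292/(5385289*(3/2 - 1317/836)) = 3591292/(5385289*(-63/836)) = (3591292/5385289)*(-836/63) = -3002320112/339273207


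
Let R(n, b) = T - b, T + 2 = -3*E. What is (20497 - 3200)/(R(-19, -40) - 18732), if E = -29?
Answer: -17297/18607 ≈ -0.92960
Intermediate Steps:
T = 85 (T = -2 - 3*(-29) = -2 + 87 = 85)
R(n, b) = 85 - b
(20497 - 3200)/(R(-19, -40) - 18732) = (20497 - 3200)/((85 - 1*(-40)) - 18732) = 17297/((85 + 40) - 18732) = 17297/(125 - 18732) = 17297/(-18607) = 17297*(-1/18607) = -17297/18607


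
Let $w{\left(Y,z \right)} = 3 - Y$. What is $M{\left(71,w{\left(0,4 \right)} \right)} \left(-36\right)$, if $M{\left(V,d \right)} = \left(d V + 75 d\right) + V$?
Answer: $-18324$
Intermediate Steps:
$M{\left(V,d \right)} = V + 75 d + V d$ ($M{\left(V,d \right)} = \left(V d + 75 d\right) + V = \left(75 d + V d\right) + V = V + 75 d + V d$)
$M{\left(71,w{\left(0,4 \right)} \right)} \left(-36\right) = \left(71 + 75 \left(3 - 0\right) + 71 \left(3 - 0\right)\right) \left(-36\right) = \left(71 + 75 \left(3 + 0\right) + 71 \left(3 + 0\right)\right) \left(-36\right) = \left(71 + 75 \cdot 3 + 71 \cdot 3\right) \left(-36\right) = \left(71 + 225 + 213\right) \left(-36\right) = 509 \left(-36\right) = -18324$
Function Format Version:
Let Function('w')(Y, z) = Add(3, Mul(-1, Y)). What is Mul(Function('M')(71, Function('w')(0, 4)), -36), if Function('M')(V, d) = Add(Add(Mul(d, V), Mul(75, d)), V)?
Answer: -18324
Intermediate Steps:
Function('M')(V, d) = Add(V, Mul(75, d), Mul(V, d)) (Function('M')(V, d) = Add(Add(Mul(V, d), Mul(75, d)), V) = Add(Add(Mul(75, d), Mul(V, d)), V) = Add(V, Mul(75, d), Mul(V, d)))
Mul(Function('M')(71, Function('w')(0, 4)), -36) = Mul(Add(71, Mul(75, Add(3, Mul(-1, 0))), Mul(71, Add(3, Mul(-1, 0)))), -36) = Mul(Add(71, Mul(75, Add(3, 0)), Mul(71, Add(3, 0))), -36) = Mul(Add(71, Mul(75, 3), Mul(71, 3)), -36) = Mul(Add(71, 225, 213), -36) = Mul(509, -36) = -18324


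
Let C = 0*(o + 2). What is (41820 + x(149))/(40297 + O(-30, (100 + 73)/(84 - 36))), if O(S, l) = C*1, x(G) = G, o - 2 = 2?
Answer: 41969/40297 ≈ 1.0415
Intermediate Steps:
o = 4 (o = 2 + 2 = 4)
C = 0 (C = 0*(4 + 2) = 0*6 = 0)
O(S, l) = 0 (O(S, l) = 0*1 = 0)
(41820 + x(149))/(40297 + O(-30, (100 + 73)/(84 - 36))) = (41820 + 149)/(40297 + 0) = 41969/40297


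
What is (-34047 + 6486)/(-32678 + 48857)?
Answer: -9187/5393 ≈ -1.7035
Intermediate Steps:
(-34047 + 6486)/(-32678 + 48857) = -27561/16179 = -27561*1/16179 = -9187/5393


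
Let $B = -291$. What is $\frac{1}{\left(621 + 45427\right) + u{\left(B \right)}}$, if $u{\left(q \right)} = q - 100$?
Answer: $\frac{1}{45657} \approx 2.1902 \cdot 10^{-5}$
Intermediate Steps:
$u{\left(q \right)} = -100 + q$ ($u{\left(q \right)} = q - 100 = -100 + q$)
$\frac{1}{\left(621 + 45427\right) + u{\left(B \right)}} = \frac{1}{\left(621 + 45427\right) - 391} = \frac{1}{46048 - 391} = \frac{1}{45657}$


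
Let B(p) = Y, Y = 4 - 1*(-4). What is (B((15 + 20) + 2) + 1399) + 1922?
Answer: 3329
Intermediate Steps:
Y = 8 (Y = 4 + 4 = 8)
B(p) = 8
(B((15 + 20) + 2) + 1399) + 1922 = (8 + 1399) + 1922 = 1407 + 1922 = 3329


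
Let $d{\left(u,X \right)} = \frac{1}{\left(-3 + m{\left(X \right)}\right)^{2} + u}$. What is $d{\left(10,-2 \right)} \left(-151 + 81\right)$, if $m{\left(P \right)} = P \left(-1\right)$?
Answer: $- \frac{70}{11} \approx -6.3636$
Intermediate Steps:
$m{\left(P \right)} = - P$
$d{\left(u,X \right)} = \frac{1}{u + \left(-3 - X\right)^{2}}$ ($d{\left(u,X \right)} = \frac{1}{\left(-3 - X\right)^{2} + u} = \frac{1}{u + \left(-3 - X\right)^{2}}$)
$d{\left(10,-2 \right)} \left(-151 + 81\right) = \frac{-151 + 81}{10 + \left(3 - 2\right)^{2}} = \frac{1}{10 + 1^{2}} \left(-70\right) = \frac{1}{10 + 1} \left(-70\right) = \frac{1}{11} \left(-70\right) = - \frac{70}{11}$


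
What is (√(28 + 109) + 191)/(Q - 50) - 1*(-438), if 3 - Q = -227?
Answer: 79031/180 + √137/180 ≈ 439.13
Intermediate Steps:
Q = 230 (Q = 3 - 1*(-227) = 3 + 227 = 230)
(√(28 + 109) + 191)/(Q - 50) - 1*(-438) = (√(28 + 109) + 191)/(230 - 50) - 1*(-438) = (√137 + 191)/180 + 438 = (191 + √137)*(1/180) + 438 = (191/180 + √137/180) + 438 = 79031/180 + √137/180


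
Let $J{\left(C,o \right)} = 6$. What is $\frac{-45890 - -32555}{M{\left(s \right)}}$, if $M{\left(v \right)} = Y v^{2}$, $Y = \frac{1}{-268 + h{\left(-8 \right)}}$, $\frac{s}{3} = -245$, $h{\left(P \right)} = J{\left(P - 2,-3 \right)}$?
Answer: $\frac{33274}{5145} \approx 6.4672$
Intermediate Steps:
$h{\left(P \right)} = 6$
$s = -735$ ($s = 3 \left(-245\right) = -735$)
$Y = - \frac{1}{262}$ ($Y = \frac{1}{-268 + 6} = \frac{1}{-262} = - \frac{1}{262} \approx -0.0038168$)
$M{\left(v \right)} = - \frac{v^{2}}{262}$
$\frac{-45890 - -32555}{M{\left(s \right)}} = \frac{-45890 - -32555}{\left(- \frac{1}{262}\right) \left(-735\right)^{2}} = \frac{-45890 + 32555}{\left(- \frac{1}{262}\right) 540225} = - \frac{13335}{- \frac{540225}{262}} = \left(-13335\right) \left(- \frac{262}{540225}\right) = \frac{33274}{5145}$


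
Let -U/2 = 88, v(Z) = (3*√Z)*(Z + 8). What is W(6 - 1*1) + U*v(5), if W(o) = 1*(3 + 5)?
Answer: 8 - 6864*√5 ≈ -15340.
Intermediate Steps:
W(o) = 8 (W(o) = 1*8 = 8)
v(Z) = 3*√Z*(8 + Z) (v(Z) = (3*√Z)*(8 + Z) = 3*√Z*(8 + Z))
U = -176 (U = -2*88 = -176)
W(6 - 1*1) + U*v(5) = 8 - 528*√5*(8 + 5) = 8 - 528*√5*13 = 8 - 6864*√5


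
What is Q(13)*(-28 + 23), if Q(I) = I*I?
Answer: -845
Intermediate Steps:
Q(I) = I²
Q(13)*(-28 + 23) = 13²*(-28 + 23) = 169*(-5) = -845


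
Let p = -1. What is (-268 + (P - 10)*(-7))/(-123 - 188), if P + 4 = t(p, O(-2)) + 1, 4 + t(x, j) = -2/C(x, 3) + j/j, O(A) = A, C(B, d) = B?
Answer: 170/311 ≈ 0.54662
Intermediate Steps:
t(x, j) = -3 - 2/x (t(x, j) = -4 + (-2/x + j/j) = -4 + (-2/x + 1) = -4 + (1 - 2/x) = -3 - 2/x)
P = -4 (P = -4 + ((-3 - 2/(-1)) + 1) = -4 + ((-3 - 2*(-1)) + 1) = -4 + ((-3 + 2) + 1) = -4 + (-1 + 1) = -4 + 0 = -4)
(-268 + (P - 10)*(-7))/(-123 - 188) = (-268 + (-4 - 10)*(-7))/(-123 - 188) = (-268 - 14*(-7))/(-311) = (-268 + 98)*(-1/311) = -170*(-1/311) = 170/311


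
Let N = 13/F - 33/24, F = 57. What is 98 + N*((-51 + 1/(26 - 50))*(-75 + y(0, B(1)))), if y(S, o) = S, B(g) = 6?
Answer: -15659371/3648 ≈ -4292.6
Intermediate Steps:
N = -523/456 (N = 13/57 - 33/24 = 13*(1/57) - 33*1/24 = 13/57 - 11/8 = -523/456 ≈ -1.1469)
98 + N*((-51 + 1/(26 - 50))*(-75 + y(0, B(1)))) = 98 - 523*(-51 + 1/(26 - 50))*(-75 + 0)/456 = 98 - 523*(-51 + 1/(-24))*(-75)/456 = 98 - 523*(-51 - 1/24)*(-75)/456 = 98 - (-640675)*(-75)/10944 = 98 - 523/456*30625/8 = 98 - 16016875/3648 = -15659371/3648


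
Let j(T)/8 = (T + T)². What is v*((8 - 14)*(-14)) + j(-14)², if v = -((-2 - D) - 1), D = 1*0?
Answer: 39338236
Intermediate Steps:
D = 0
j(T) = 32*T² (j(T) = 8*(T + T)² = 8*(2*T)² = 8*(4*T²) = 32*T²)
v = 3 (v = -((-2 - 1*0) - 1) = -((-2 + 0) - 1) = -(-2 - 1) = -1*(-3) = 3)
v*((8 - 14)*(-14)) + j(-14)² = 3*((8 - 14)*(-14)) + (32*(-14)²)² = 3*(-6*(-14)) + (32*196)² = 3*84 + 6272² = 252 + 39337984 = 39338236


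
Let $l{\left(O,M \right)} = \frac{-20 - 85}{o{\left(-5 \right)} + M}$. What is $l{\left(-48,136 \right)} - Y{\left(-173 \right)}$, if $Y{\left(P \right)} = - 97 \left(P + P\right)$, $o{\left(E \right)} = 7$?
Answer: $- \frac{4799471}{143} \approx -33563.0$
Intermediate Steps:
$l{\left(O,M \right)} = - \frac{105}{7 + M}$ ($l{\left(O,M \right)} = \frac{-20 - 85}{7 + M} = - \frac{105}{7 + M}$)
$Y{\left(P \right)} = - 194 P$ ($Y{\left(P \right)} = - 97 \cdot 2 P = - 194 P$)
$l{\left(-48,136 \right)} - Y{\left(-173 \right)} = - \frac{105}{7 + 136} - \left(-194\right) \left(-173\right) = - \frac{105}{143} - 33562 = - \frac{4799471}{143}$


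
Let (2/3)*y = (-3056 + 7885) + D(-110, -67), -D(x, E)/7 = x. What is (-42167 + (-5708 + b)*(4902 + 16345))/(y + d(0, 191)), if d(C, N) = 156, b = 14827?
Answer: 129139484/5703 ≈ 22644.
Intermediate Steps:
D(x, E) = -7*x
y = 16797/2 (y = 3*((-3056 + 7885) - 7*(-110))/2 = 3*(4829 + 770)/2 = (3/2)*5599 = 16797/2 ≈ 8398.5)
(-42167 + (-5708 + b)*(4902 + 16345))/(y + d(0, 191)) = (-42167 + (-5708 + 14827)*(4902 + 16345))/(16797/2 + 156) = (-42167 + 9119*21247)/(17109/2) = (-42167 + 193751393)*(2/17109) = 193709226*(2/17109) = 129139484/5703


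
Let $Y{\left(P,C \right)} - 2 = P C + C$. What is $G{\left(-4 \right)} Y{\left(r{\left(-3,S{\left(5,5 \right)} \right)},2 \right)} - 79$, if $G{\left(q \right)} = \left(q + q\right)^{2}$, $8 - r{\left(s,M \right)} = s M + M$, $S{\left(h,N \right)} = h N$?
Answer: $7601$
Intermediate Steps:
$S{\left(h,N \right)} = N h$
$r{\left(s,M \right)} = 8 - M - M s$ ($r{\left(s,M \right)} = 8 - \left(s M + M\right) = 8 - \left(M s + M\right) = 8 - \left(M + M s\right) = 8 - M - M s$)
$Y{\left(P,C \right)} = 2 + C + C P$ ($Y{\left(P,C \right)} = 2 + \left(P C + C\right) = 2 + \left(C P + C\right) = 2 + \left(C + C P\right) = 2 + C + C P$)
$G{\left(q \right)} = 4 q^{2}$ ($G{\left(q \right)} = \left(2 q\right)^{2} = 4 q^{2}$)
$G{\left(-4 \right)} Y{\left(r{\left(-3,S{\left(5,5 \right)} \right)},2 \right)} - 79 = 4 \left(-4\right)^{2} \left(2 + 2 + 2 \left(8 - 5 \cdot 5 - 5 \cdot 5 \left(-3\right)\right)\right) - 79 = 4 \cdot 16 \left(2 + 2 + 2 \left(8 - 25 - 25 \left(-3\right)\right)\right) - 79 = 64 \left(2 + 2 + 2 \left(8 - 25 + 75\right)\right) - 79 = 64 \left(2 + 2 + 2 \cdot 58\right) - 79 = 64 \left(2 + 2 + 116\right) - 79 = 64 \cdot 120 - 79 = 7680 - 79 = 7601$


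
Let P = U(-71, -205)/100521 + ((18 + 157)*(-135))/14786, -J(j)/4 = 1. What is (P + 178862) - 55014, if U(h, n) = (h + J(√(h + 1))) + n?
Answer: 184073337662383/1486303506 ≈ 1.2385e+5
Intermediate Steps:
J(j) = -4 (J(j) = -4*1 = -4)
U(h, n) = -4 + h + n (U(h, n) = (h - 4) + n = (-4 + h) + n = -4 + h + n)
P = -2378948705/1486303506 (P = (-4 - 71 - 205)/100521 + ((18 + 157)*(-135))/14786 = -280*1/100521 + (175*(-135))*(1/14786) = -280/100521 - 23625*1/14786 = -280/100521 - 23625/14786 = -2378948705/1486303506 ≈ -1.6006)
(P + 178862) - 55014 = (-2378948705/1486303506 + 178862) - 55014 = 265840838741467/1486303506 - 55014 = 184073337662383/1486303506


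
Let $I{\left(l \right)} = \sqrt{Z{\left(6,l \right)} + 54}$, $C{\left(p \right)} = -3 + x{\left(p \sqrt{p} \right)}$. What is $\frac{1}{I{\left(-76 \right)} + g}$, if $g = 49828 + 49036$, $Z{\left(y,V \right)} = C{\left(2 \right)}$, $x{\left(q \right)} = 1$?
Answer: $\frac{24716}{2443522611} - \frac{\sqrt{13}}{4887045222} \approx 1.0114 \cdot 10^{-5}$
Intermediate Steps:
$C{\left(p \right)} = -2$ ($C{\left(p \right)} = -3 + 1 = -2$)
$Z{\left(y,V \right)} = -2$
$I{\left(l \right)} = 2 \sqrt{13}$ ($I{\left(l \right)} = \sqrt{-2 + 54} = \sqrt{52} = 2 \sqrt{13}$)
$g = 98864$
$\frac{1}{I{\left(-76 \right)} + g} = \frac{1}{2 \sqrt{13} + 98864} = \frac{1}{98864 + 2 \sqrt{13}}$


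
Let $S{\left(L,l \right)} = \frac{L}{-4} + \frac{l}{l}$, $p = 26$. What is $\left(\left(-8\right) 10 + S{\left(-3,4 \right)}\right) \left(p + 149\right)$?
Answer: $- \frac{54775}{4} \approx -13694.0$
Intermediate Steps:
$S{\left(L,l \right)} = 1 - \frac{L}{4}$ ($S{\left(L,l \right)} = L \left(- \frac{1}{4}\right) + 1 = - \frac{L}{4} + 1 = 1 - \frac{L}{4}$)
$\left(\left(-8\right) 10 + S{\left(-3,4 \right)}\right) \left(p + 149\right) = \left(\left(-8\right) 10 + \left(1 - - \frac{3}{4}\right)\right) \left(26 + 149\right) = \left(-80 + \left(1 + \frac{3}{4}\right)\right) 175 = \left(-80 + \frac{7}{4}\right) 175 = \left(- \frac{313}{4}\right) 175 = - \frac{54775}{4}$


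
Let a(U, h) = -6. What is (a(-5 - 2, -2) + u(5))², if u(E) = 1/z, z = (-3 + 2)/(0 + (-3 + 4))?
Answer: 49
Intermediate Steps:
z = -1 (z = -1/(0 + 1) = -1/1 = -1*1 = -1)
u(E) = -1 (u(E) = 1/(-1) = -1)
(a(-5 - 2, -2) + u(5))² = (-6 - 1)² = (-7)² = 49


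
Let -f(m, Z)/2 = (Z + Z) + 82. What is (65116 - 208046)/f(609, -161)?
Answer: -14293/48 ≈ -297.77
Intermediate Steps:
f(m, Z) = -164 - 4*Z (f(m, Z) = -2*((Z + Z) + 82) = -2*(2*Z + 82) = -2*(82 + 2*Z) = -164 - 4*Z)
(65116 - 208046)/f(609, -161) = (65116 - 208046)/(-164 - 4*(-161)) = -142930/(-164 + 644) = -142930/480 = -142930*1/480 = -14293/48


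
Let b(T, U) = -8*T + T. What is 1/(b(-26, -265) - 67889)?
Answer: -1/67707 ≈ -1.4770e-5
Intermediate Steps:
b(T, U) = -7*T
1/(b(-26, -265) - 67889) = 1/(-7*(-26) - 67889) = 1/(182 - 67889) = 1/(-67707) = -1/67707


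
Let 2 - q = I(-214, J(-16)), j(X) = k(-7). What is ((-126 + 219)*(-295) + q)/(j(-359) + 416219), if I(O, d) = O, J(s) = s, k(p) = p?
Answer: -27219/416212 ≈ -0.065397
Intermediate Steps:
j(X) = -7
q = 216 (q = 2 - 1*(-214) = 2 + 214 = 216)
((-126 + 219)*(-295) + q)/(j(-359) + 416219) = ((-126 + 219)*(-295) + 216)/(-7 + 416219) = (93*(-295) + 216)/416212 = (-27435 + 216)*(1/416212) = -27219*1/416212 = -27219/416212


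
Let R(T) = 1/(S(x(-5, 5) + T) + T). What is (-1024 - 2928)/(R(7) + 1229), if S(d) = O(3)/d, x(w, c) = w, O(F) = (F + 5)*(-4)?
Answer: -8892/2765 ≈ -3.2159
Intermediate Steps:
O(F) = -20 - 4*F (O(F) = (5 + F)*(-4) = -20 - 4*F)
S(d) = -32/d (S(d) = (-20 - 4*3)/d = (-20 - 12)/d = -32/d)
R(T) = 1/(T - 32/(-5 + T)) (R(T) = 1/(-32/(-5 + T) + T) = 1/(T - 32/(-5 + T)))
(-1024 - 2928)/(R(7) + 1229) = (-1024 - 2928)/((-5 + 7)/(-32 + 7*(-5 + 7)) + 1229) = -3952/(2/(-32 + 7*2) + 1229) = -3952/(2/(-32 + 14) + 1229) = -3952/(2/(-18) + 1229) = -3952/(-1/18*2 + 1229) = -3952/(-⅑ + 1229) = -3952/11060/9 = -3952*9/11060 = -8892/2765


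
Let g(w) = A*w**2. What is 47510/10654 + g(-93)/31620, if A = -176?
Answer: -19778909/452795 ≈ -43.682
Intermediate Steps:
g(w) = -176*w**2
47510/10654 + g(-93)/31620 = 47510/10654 - 176*(-93)**2/31620 = 47510*(1/10654) - 176*8649*(1/31620) = 23755/5327 - 1522224*1/31620 = 23755/5327 - 4092/85 = -19778909/452795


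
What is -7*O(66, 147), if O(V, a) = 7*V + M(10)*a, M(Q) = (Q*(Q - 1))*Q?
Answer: -929334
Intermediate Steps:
M(Q) = Q**2*(-1 + Q) (M(Q) = (Q*(-1 + Q))*Q = Q**2*(-1 + Q))
O(V, a) = 7*V + 900*a (O(V, a) = 7*V + (10**2*(-1 + 10))*a = 7*V + (100*9)*a = 7*V + 900*a)
-7*O(66, 147) = -7*(7*66 + 900*147) = -7*(462 + 132300) = -7*132762 = -929334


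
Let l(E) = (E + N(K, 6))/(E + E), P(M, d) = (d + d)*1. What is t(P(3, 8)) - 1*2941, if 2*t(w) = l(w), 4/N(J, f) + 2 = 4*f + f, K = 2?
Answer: -1317455/448 ≈ -2940.7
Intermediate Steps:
N(J, f) = 4/(-2 + 5*f) (N(J, f) = 4/(-2 + (4*f + f)) = 4/(-2 + 5*f))
P(M, d) = 2*d (P(M, d) = (2*d)*1 = 2*d)
l(E) = (⅐ + E)/(2*E) (l(E) = (E + 4/(-2 + 5*6))/(E + E) = (E + 4/(-2 + 30))/((2*E)) = (E + 4/28)*(1/(2*E)) = (E + 4*(1/28))*(1/(2*E)) = (E + ⅐)*(1/(2*E)) = (⅐ + E)*(1/(2*E)) = (⅐ + E)/(2*E))
t(w) = (1 + 7*w)/(28*w) (t(w) = ((1 + 7*w)/(14*w))/2 = (1 + 7*w)/(28*w))
t(P(3, 8)) - 1*2941 = (1 + 7*(2*8))/(28*((2*8))) - 1*2941 = (1/28)*(1 + 7*16)/16 - 2941 = (1/28)*(1/16)*(1 + 112) - 2941 = (1/28)*(1/16)*113 - 2941 = 113/448 - 2941 = -1317455/448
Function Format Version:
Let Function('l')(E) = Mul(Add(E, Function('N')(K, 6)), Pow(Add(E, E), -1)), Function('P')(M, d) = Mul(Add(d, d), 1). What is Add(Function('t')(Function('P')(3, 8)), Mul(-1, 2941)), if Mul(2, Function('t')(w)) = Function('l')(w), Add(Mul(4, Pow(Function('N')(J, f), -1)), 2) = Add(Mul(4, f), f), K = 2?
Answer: Rational(-1317455, 448) ≈ -2940.7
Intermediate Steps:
Function('N')(J, f) = Mul(4, Pow(Add(-2, Mul(5, f)), -1)) (Function('N')(J, f) = Mul(4, Pow(Add(-2, Add(Mul(4, f), f)), -1)) = Mul(4, Pow(Add(-2, Mul(5, f)), -1)))
Function('P')(M, d) = Mul(2, d) (Function('P')(M, d) = Mul(Mul(2, d), 1) = Mul(2, d))
Function('l')(E) = Mul(Rational(1, 2), Pow(E, -1), Add(Rational(1, 7), E)) (Function('l')(E) = Mul(Add(E, Mul(4, Pow(Add(-2, Mul(5, 6)), -1))), Pow(Add(E, E), -1)) = Mul(Add(E, Mul(4, Pow(Add(-2, 30), -1))), Pow(Mul(2, E), -1)) = Mul(Add(E, Mul(4, Pow(28, -1))), Mul(Rational(1, 2), Pow(E, -1))) = Mul(Add(E, Mul(4, Rational(1, 28))), Mul(Rational(1, 2), Pow(E, -1))) = Mul(Add(E, Rational(1, 7)), Mul(Rational(1, 2), Pow(E, -1))) = Mul(Add(Rational(1, 7), E), Mul(Rational(1, 2), Pow(E, -1))) = Mul(Rational(1, 2), Pow(E, -1), Add(Rational(1, 7), E)))
Function('t')(w) = Mul(Rational(1, 28), Pow(w, -1), Add(1, Mul(7, w))) (Function('t')(w) = Mul(Rational(1, 2), Mul(Rational(1, 14), Pow(w, -1), Add(1, Mul(7, w)))) = Mul(Rational(1, 28), Pow(w, -1), Add(1, Mul(7, w))))
Add(Function('t')(Function('P')(3, 8)), Mul(-1, 2941)) = Add(Mul(Rational(1, 28), Pow(Mul(2, 8), -1), Add(1, Mul(7, Mul(2, 8)))), Mul(-1, 2941)) = Add(Mul(Rational(1, 28), Pow(16, -1), Add(1, Mul(7, 16))), -2941) = Add(Mul(Rational(1, 28), Rational(1, 16), Add(1, 112)), -2941) = Add(Mul(Rational(1, 28), Rational(1, 16), 113), -2941) = Add(Rational(113, 448), -2941) = Rational(-1317455, 448)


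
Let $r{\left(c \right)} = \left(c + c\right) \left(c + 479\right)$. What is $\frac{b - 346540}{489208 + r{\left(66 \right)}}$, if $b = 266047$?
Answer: $- \frac{11499}{80164} \approx -0.14344$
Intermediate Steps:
$r{\left(c \right)} = 2 c \left(479 + c\right)$
$\frac{b - 346540}{489208 + r{\left(66 \right)}} = \frac{266047 - 346540}{489208 + 2 \cdot 66 \left(479 + 66\right)} = - \frac{80493}{489208 + 2 \cdot 66 \cdot 545} = - \frac{80493}{489208 + 71940} = - \frac{80493}{561148} = \left(-80493\right) \frac{1}{561148} = - \frac{11499}{80164}$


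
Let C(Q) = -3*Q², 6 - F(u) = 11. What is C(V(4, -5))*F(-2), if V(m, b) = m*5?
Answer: 6000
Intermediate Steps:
F(u) = -5 (F(u) = 6 - 1*11 = 6 - 11 = -5)
V(m, b) = 5*m
C(V(4, -5))*F(-2) = -3*(5*4)²*(-5) = -3*20²*(-5) = -3*400*(-5) = -1200*(-5) = 6000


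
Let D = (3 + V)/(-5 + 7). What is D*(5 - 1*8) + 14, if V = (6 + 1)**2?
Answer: -64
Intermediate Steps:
V = 49 (V = 7**2 = 49)
D = 26 (D = (3 + 49)/(-5 + 7) = 52/2 = 52*(1/2) = 26)
D*(5 - 1*8) + 14 = 26*(5 - 1*8) + 14 = 26*(5 - 8) + 14 = 26*(-3) + 14 = -78 + 14 = -64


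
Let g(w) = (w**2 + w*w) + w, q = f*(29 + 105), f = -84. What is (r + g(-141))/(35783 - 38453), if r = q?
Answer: -1891/178 ≈ -10.624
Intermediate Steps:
q = -11256 (q = -84*(29 + 105) = -84*134 = -11256)
g(w) = w + 2*w**2 (g(w) = (w**2 + w**2) + w = 2*w**2 + w = w + 2*w**2)
r = -11256
(r + g(-141))/(35783 - 38453) = (-11256 - 141*(1 + 2*(-141)))/(35783 - 38453) = (-11256 - 141*(1 - 282))/(-2670) = (-11256 - 141*(-281))*(-1/2670) = (-11256 + 39621)*(-1/2670) = 28365*(-1/2670) = -1891/178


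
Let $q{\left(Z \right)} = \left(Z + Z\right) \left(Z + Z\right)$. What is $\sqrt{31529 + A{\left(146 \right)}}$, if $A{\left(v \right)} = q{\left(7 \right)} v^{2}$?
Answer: $\sqrt{4209465} \approx 2051.7$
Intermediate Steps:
$q{\left(Z \right)} = 4 Z^{2}$ ($q{\left(Z \right)} = 2 Z 2 Z = 4 Z^{2}$)
$A{\left(v \right)} = 196 v^{2}$ ($A{\left(v \right)} = 4 \cdot 7^{2} v^{2} = 4 \cdot 49 v^{2} = 196 v^{2}$)
$\sqrt{31529 + A{\left(146 \right)}} = \sqrt{31529 + 196 \cdot 146^{2}} = \sqrt{31529 + 196 \cdot 21316} = \sqrt{31529 + 4177936} = \sqrt{4209465}$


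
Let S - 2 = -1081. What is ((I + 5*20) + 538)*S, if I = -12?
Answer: -675454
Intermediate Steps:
S = -1079 (S = 2 - 1081 = -1079)
((I + 5*20) + 538)*S = ((-12 + 5*20) + 538)*(-1079) = ((-12 + 100) + 538)*(-1079) = (88 + 538)*(-1079) = 626*(-1079) = -675454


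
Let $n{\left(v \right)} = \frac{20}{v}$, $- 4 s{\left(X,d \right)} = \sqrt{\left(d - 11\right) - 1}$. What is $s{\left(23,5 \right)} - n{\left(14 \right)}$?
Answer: $- \frac{10}{7} - \frac{i \sqrt{7}}{4} \approx -1.4286 - 0.66144 i$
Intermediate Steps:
$s{\left(X,d \right)} = - \frac{\sqrt{-12 + d}}{4}$ ($s{\left(X,d \right)} = - \frac{\sqrt{\left(d - 11\right) - 1}}{4} = - \frac{\sqrt{\left(-11 + d\right) - 1}}{4} = - \frac{\sqrt{-12 + d}}{4}$)
$s{\left(23,5 \right)} - n{\left(14 \right)} = - \frac{\sqrt{-12 + 5}}{4} - \frac{20}{14} = - \frac{\sqrt{-7}}{4} - 20 \cdot \frac{1}{14} = - \frac{i \sqrt{7}}{4} - \frac{10}{7} = - \frac{10}{7} - \frac{i \sqrt{7}}{4}$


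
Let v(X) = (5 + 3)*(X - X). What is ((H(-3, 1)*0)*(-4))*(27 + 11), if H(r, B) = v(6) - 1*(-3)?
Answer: 0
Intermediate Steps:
v(X) = 0 (v(X) = 8*0 = 0)
H(r, B) = 3 (H(r, B) = 0 - 1*(-3) = 0 + 3 = 3)
((H(-3, 1)*0)*(-4))*(27 + 11) = ((3*0)*(-4))*(27 + 11) = (0*(-4))*38 = 0*38 = 0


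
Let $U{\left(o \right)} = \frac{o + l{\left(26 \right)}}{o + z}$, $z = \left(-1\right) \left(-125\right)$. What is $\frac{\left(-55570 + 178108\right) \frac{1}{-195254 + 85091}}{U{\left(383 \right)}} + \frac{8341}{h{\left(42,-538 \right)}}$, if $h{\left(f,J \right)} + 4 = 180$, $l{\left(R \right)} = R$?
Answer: $\frac{121620593981}{2643324464} \approx 46.01$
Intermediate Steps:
$z = 125$
$h{\left(f,J \right)} = 176$ ($h{\left(f,J \right)} = -4 + 180 = 176$)
$U{\left(o \right)} = \frac{26 + o}{125 + o}$ ($U{\left(o \right)} = \frac{o + 26}{o + 125} = \frac{26 + o}{125 + o}$)
$\frac{\left(-55570 + 178108\right) \frac{1}{-195254 + 85091}}{U{\left(383 \right)}} + \frac{8341}{h{\left(42,-538 \right)}} = \frac{\left(-55570 + 178108\right) \frac{1}{-195254 + 85091}}{\frac{1}{125 + 383} \left(26 + 383\right)} + \frac{8341}{176} = \frac{122538 \frac{1}{-110163}}{\frac{1}{508} \cdot 409} + 8341 \cdot \frac{1}{176} = \frac{122538 \left(- \frac{1}{110163}\right)}{\frac{1}{508} \cdot 409} + \frac{8341}{176} = - \frac{40846}{36721 \cdot \frac{409}{508}} + \frac{8341}{176} = \left(- \frac{40846}{36721}\right) \frac{508}{409} + \frac{8341}{176} = - \frac{20749768}{15018889} + \frac{8341}{176} = \frac{121620593981}{2643324464}$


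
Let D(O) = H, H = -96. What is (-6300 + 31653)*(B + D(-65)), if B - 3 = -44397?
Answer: -1127954970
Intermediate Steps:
D(O) = -96
B = -44394 (B = 3 - 44397 = -44394)
(-6300 + 31653)*(B + D(-65)) = (-6300 + 31653)*(-44394 - 96) = 25353*(-44490) = -1127954970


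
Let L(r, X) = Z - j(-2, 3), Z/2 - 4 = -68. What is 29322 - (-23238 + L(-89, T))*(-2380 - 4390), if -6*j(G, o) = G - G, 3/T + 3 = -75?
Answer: -158158498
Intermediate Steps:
T = -1/26 (T = 3/(-3 - 75) = 3/(-78) = 3*(-1/78) = -1/26 ≈ -0.038462)
Z = -128 (Z = 8 + 2*(-68) = 8 - 136 = -128)
j(G, o) = 0 (j(G, o) = -(G - G)/6 = -⅙*0 = 0)
L(r, X) = -128 (L(r, X) = -128 - 1*0 = -128 + 0 = -128)
29322 - (-23238 + L(-89, T))*(-2380 - 4390) = 29322 - (-23238 - 128)*(-2380 - 4390) = 29322 - (-23366)*(-6770) = 29322 - 1*158187820 = 29322 - 158187820 = -158158498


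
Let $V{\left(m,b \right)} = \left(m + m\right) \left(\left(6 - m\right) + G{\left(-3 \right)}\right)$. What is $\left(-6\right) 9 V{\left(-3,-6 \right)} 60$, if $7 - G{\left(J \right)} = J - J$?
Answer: $311040$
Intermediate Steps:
$G{\left(J \right)} = 7$ ($G{\left(J \right)} = 7 - \left(J - J\right) = 7 - 0 = 7 + 0 = 7$)
$V{\left(m,b \right)} = 2 m \left(13 - m\right)$ ($V{\left(m,b \right)} = \left(m + m\right) \left(\left(6 - m\right) + 7\right) = 2 m \left(13 - m\right)$)
$\left(-6\right) 9 V{\left(-3,-6 \right)} 60 = \left(-6\right) 9 \cdot 2 \left(-3\right) \left(13 - -3\right) 60 = - 54 \cdot 2 \left(-3\right) \left(13 + 3\right) 60 = - 54 \cdot 2 \left(-3\right) 16 \cdot 60 = \left(-54\right) \left(-96\right) 60 = 5184 \cdot 60 = 311040$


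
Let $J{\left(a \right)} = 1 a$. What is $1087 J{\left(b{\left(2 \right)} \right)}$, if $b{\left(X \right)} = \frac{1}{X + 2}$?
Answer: $\frac{1087}{4} \approx 271.75$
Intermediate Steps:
$b{\left(X \right)} = \frac{1}{2 + X}$
$J{\left(a \right)} = a$
$1087 J{\left(b{\left(2 \right)} \right)} = \frac{1087}{2 + 2} = \frac{1087}{4}$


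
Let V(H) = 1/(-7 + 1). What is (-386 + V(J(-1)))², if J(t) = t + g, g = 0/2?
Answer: 5368489/36 ≈ 1.4912e+5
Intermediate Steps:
g = 0 (g = 0*(½) = 0)
J(t) = t (J(t) = t + 0 = t)
V(H) = -⅙ (V(H) = 1/(-6) = -⅙)
(-386 + V(J(-1)))² = (-386 - ⅙)² = (-2317/6)² = 5368489/36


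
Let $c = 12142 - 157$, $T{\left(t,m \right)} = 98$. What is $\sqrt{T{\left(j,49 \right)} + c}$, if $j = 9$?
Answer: $\sqrt{12083} \approx 109.92$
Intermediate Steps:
$c = 11985$ ($c = 12142 - 157 = 11985$)
$\sqrt{T{\left(j,49 \right)} + c} = \sqrt{98 + 11985} = \sqrt{12083}$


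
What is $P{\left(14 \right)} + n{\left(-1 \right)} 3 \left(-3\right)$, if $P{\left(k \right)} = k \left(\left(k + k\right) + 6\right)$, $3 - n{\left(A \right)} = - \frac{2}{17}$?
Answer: $\frac{7615}{17} \approx 447.94$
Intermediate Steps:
$n{\left(A \right)} = \frac{53}{17}$ ($n{\left(A \right)} = 3 - - \frac{2}{17} = 3 + \frac{2}{17} = \frac{53}{17}$)
$P{\left(k \right)} = k \left(6 + 2 k\right)$ ($P{\left(k \right)} = k \left(2 k + 6\right) = k \left(6 + 2 k\right)$)
$P{\left(14 \right)} + n{\left(-1 \right)} 3 \left(-3\right) = 2 \cdot 14 \left(3 + 14\right) + \frac{53 \cdot 3 \left(-3\right)}{17} = 2 \cdot 14 \cdot 17 + \frac{53}{17} \left(-9\right) = 476 - \frac{477}{17} = \frac{7615}{17}$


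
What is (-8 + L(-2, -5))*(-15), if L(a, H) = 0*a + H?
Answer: 195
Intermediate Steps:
L(a, H) = H (L(a, H) = 0 + H = H)
(-8 + L(-2, -5))*(-15) = (-8 - 5)*(-15) = -13*(-15) = 195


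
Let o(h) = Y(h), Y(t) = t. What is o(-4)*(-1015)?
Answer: 4060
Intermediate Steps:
o(h) = h
o(-4)*(-1015) = -4*(-1015) = 4060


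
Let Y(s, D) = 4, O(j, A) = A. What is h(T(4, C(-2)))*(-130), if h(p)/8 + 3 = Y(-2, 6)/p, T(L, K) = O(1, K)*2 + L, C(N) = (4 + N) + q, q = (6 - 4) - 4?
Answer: 2080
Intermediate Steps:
q = -2 (q = 2 - 4 = -2)
C(N) = 2 + N (C(N) = (4 + N) - 2 = 2 + N)
T(L, K) = L + 2*K (T(L, K) = K*2 + L = 2*K + L = L + 2*K)
h(p) = -24 + 32/p (h(p) = -24 + 8*(4/p) = -24 + 32/p)
h(T(4, C(-2)))*(-130) = (-24 + 32/(4 + 2*(2 - 2)))*(-130) = (-24 + 32/(4 + 2*0))*(-130) = (-24 + 32/(4 + 0))*(-130) = (-24 + 32/4)*(-130) = (-24 + 32*(¼))*(-130) = (-24 + 8)*(-130) = -16*(-130) = 2080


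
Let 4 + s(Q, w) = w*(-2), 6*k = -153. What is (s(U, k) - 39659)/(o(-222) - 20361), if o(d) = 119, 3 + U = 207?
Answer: 19806/10121 ≈ 1.9569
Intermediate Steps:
U = 204 (U = -3 + 207 = 204)
k = -51/2 (k = (⅙)*(-153) = -51/2 ≈ -25.500)
s(Q, w) = -4 - 2*w (s(Q, w) = -4 + w*(-2) = -4 - 2*w)
(s(U, k) - 39659)/(o(-222) - 20361) = ((-4 - 2*(-51/2)) - 39659)/(119 - 20361) = ((-4 + 51) - 39659)/(-20242) = (47 - 39659)*(-1/20242) = -39612*(-1/20242) = 19806/10121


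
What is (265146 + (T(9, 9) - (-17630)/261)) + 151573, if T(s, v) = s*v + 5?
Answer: 108803735/261 ≈ 4.1687e+5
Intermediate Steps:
T(s, v) = 5 + s*v
(265146 + (T(9, 9) - (-17630)/261)) + 151573 = (265146 + ((5 + 9*9) - (-17630)/261)) + 151573 = (265146 + ((5 + 81) - (-17630)/261)) + 151573 = (265146 + (86 - 86*(-205/261))) + 151573 = (265146 + (86 + 17630/261)) + 151573 = (265146 + 40076/261) + 151573 = 69243182/261 + 151573 = 108803735/261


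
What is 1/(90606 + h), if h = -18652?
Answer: 1/71954 ≈ 1.3898e-5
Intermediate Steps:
1/(90606 + h) = 1/(90606 - 18652) = 1/71954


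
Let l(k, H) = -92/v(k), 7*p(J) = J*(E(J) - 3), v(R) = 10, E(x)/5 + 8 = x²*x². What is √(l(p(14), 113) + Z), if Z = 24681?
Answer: √616795/5 ≈ 157.07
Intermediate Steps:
E(x) = -40 + 5*x⁴ (E(x) = -40 + 5*(x²*x²) = -40 + 5*x⁴)
p(J) = J*(-43 + 5*J⁴)/7 (p(J) = (J*((-40 + 5*J⁴) - 3))/7 = (J*(-43 + 5*J⁴))/7 = J*(-43 + 5*J⁴)/7)
l(k, H) = -46/5 (l(k, H) = -92/10 = -92*⅒ = -46/5)
√(l(p(14), 113) + Z) = √(-46/5 + 24681) = √(123359/5) = √616795/5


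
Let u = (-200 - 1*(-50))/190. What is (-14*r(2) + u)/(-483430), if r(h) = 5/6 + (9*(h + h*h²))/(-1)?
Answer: -7111/2755551 ≈ -0.0025806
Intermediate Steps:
r(h) = ⅚ - 9*h - 9*h³ (r(h) = 5*(⅙) + (9*(h + h³))*(-1) = ⅚ + (9*h + 9*h³)*(-1) = ⅚ + (-9*h - 9*h³) = ⅚ - 9*h - 9*h³)
u = -15/19 (u = (-200 + 50)*(1/190) = -150*1/190 = -15/19 ≈ -0.78947)
(-14*r(2) + u)/(-483430) = (-14*(⅚ - 9*2 - 9*2³) - 15/19)/(-483430) = (-14*(⅚ - 18 - 9*8) - 15/19)*(-1/483430) = (-14*(⅚ - 18 - 72) - 15/19)*(-1/483430) = (-14*(-535/6) - 15/19)*(-1/483430) = (3745/3 - 15/19)*(-1/483430) = (71110/57)*(-1/483430) = -7111/2755551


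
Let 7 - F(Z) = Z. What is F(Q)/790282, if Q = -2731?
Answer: 1369/395141 ≈ 0.0034646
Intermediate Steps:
F(Z) = 7 - Z
F(Q)/790282 = (7 - 1*(-2731))/790282 = (7 + 2731)*(1/790282) = 2738*(1/790282) = 1369/395141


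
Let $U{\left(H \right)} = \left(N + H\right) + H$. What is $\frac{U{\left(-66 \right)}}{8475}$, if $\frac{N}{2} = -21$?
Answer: $- \frac{58}{2825} \approx -0.020531$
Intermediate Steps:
$N = -42$ ($N = 2 \left(-21\right) = -42$)
$U{\left(H \right)} = -42 + 2 H$ ($U{\left(H \right)} = \left(-42 + H\right) + H = -42 + 2 H$)
$\frac{U{\left(-66 \right)}}{8475} = \frac{-42 + 2 \left(-66\right)}{8475} = \left(-42 - 132\right) \frac{1}{8475} = \left(-174\right) \frac{1}{8475} = - \frac{58}{2825}$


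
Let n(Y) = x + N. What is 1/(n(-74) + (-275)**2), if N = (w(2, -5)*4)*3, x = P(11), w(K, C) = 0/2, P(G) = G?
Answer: 1/75636 ≈ 1.3221e-5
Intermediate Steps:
w(K, C) = 0 (w(K, C) = 0*(1/2) = 0)
x = 11
N = 0 (N = (0*4)*3 = 0*3 = 0)
n(Y) = 11 (n(Y) = 11 + 0 = 11)
1/(n(-74) + (-275)**2) = 1/(11 + (-275)**2) = 1/(11 + 75625) = 1/75636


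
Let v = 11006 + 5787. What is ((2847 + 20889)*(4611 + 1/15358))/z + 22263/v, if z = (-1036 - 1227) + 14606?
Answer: 2016519862947621/227381770903 ≈ 8868.4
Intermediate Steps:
z = 12343 (z = -2263 + 14606 = 12343)
v = 16793
((2847 + 20889)*(4611 + 1/15358))/z + 22263/v = ((2847 + 20889)*(4611 + 1/15358))/12343 + 22263/16793 = (23736*(4611 + 1/15358))*(1/12343) + 22263*(1/16793) = (23736*(70815739/15358))*(1/12343) + 22263/16793 = (840441190452/7679)*(1/12343) + 22263/16793 = 840441190452/94781897 + 22263/16793 = 2016519862947621/227381770903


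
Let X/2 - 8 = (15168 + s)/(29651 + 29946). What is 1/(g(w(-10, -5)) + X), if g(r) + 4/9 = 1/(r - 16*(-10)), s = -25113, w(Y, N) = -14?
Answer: 78310458/1192563593 ≈ 0.065666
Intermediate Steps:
g(r) = -4/9 + 1/(160 + r) (g(r) = -4/9 + 1/(r - 16*(-10)) = -4/9 + 1/(r + 160) = -4/9 + 1/(160 + r))
X = 933662/59597 (X = 16 + 2*((15168 - 25113)/(29651 + 29946)) = 16 + 2*(-9945/59597) = 16 - 19890/59597 = 933662/59597 ≈ 15.666)
1/(g(w(-10, -5)) + X) = 1/((-631 - 4*(-14))/(9*(160 - 14)) + 933662/59597) = 1/((⅑)*(-631 + 56)/146 + 933662/59597) = 1/((⅑)*(1/146)*(-575) + 933662/59597) = 1/(-575/1314 + 933662/59597) = 1/(1192563593/78310458) = 78310458/1192563593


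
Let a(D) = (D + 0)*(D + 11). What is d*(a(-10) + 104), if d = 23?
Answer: 2162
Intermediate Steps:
a(D) = D*(11 + D)
d*(a(-10) + 104) = 23*(-10*(11 - 10) + 104) = 23*(-10*1 + 104) = 23*(-10 + 104) = 23*94 = 2162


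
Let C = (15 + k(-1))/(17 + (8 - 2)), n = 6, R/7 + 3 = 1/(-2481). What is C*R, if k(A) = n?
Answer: -364756/19021 ≈ -19.176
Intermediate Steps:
R = -52108/2481 (R = -21 + 7/(-2481) = -21 + 7*(-1/2481) = -21 - 7/2481 = -52108/2481 ≈ -21.003)
k(A) = 6
C = 21/23 (C = (15 + 6)/(17 + (8 - 2)) = 21/(17 + 6) = 21/23 ≈ 0.91304)
C*R = (21/23)*(-52108/2481) = -364756/19021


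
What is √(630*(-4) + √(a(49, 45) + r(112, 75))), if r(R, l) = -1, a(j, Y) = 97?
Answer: 2*√(-630 + √6) ≈ 50.102*I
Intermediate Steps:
√(630*(-4) + √(a(49, 45) + r(112, 75))) = √(630*(-4) + √(97 - 1)) = √(-2520 + √96) = √(-2520 + 4*√6)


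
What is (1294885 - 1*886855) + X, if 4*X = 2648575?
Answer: 4280695/4 ≈ 1.0702e+6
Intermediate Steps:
X = 2648575/4 (X = (¼)*2648575 = 2648575/4 ≈ 6.6214e+5)
(1294885 - 1*886855) + X = (1294885 - 1*886855) + 2648575/4 = (1294885 - 886855) + 2648575/4 = 408030 + 2648575/4 = 4280695/4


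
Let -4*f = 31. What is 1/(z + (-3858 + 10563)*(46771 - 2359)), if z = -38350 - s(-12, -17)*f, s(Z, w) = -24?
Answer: 1/297743924 ≈ 3.3586e-9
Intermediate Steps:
f = -31/4 (f = -¼*31 = -31/4 ≈ -7.7500)
z = -38536 (z = -38350 - (-24)*(-31)/4 = -38350 - 1*186 = -38350 - 186 = -38536)
1/(z + (-3858 + 10563)*(46771 - 2359)) = 1/(-38536 + (-3858 + 10563)*(46771 - 2359)) = 1/(-38536 + 6705*44412) = 1/(-38536 + 297782460) = 1/297743924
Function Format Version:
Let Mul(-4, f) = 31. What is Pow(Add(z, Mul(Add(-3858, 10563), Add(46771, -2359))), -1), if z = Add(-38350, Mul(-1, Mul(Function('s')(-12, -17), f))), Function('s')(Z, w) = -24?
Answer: Rational(1, 297743924) ≈ 3.3586e-9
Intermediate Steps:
f = Rational(-31, 4) (f = Mul(Rational(-1, 4), 31) = Rational(-31, 4) ≈ -7.7500)
z = -38536 (z = Add(-38350, Mul(-1, Mul(-24, Rational(-31, 4)))) = Add(-38350, Mul(-1, 186)) = Add(-38350, -186) = -38536)
Pow(Add(z, Mul(Add(-3858, 10563), Add(46771, -2359))), -1) = Pow(Add(-38536, Mul(Add(-3858, 10563), Add(46771, -2359))), -1) = Pow(Add(-38536, Mul(6705, 44412)), -1) = Pow(Add(-38536, 297782460), -1) = Pow(297743924, -1) = Rational(1, 297743924)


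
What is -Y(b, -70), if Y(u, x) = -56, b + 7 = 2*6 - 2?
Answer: 56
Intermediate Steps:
b = 3 (b = -7 + (2*6 - 2) = -7 + (12 - 2) = -7 + 10 = 3)
-Y(b, -70) = -1*(-56) = 56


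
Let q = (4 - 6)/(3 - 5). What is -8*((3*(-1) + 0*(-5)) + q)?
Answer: 16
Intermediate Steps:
q = 1 (q = -2/(-2) = -2*(-1/2) = 1)
-8*((3*(-1) + 0*(-5)) + q) = -8*((3*(-1) + 0*(-5)) + 1) = -8*((-3 + 0) + 1) = -8*(-3 + 1) = -8*(-2) = 16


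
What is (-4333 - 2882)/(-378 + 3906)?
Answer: -2405/1176 ≈ -2.0451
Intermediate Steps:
(-4333 - 2882)/(-378 + 3906) = -7215/3528 = -7215*1/3528 = -2405/1176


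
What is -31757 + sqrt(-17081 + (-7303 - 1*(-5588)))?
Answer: -31757 + 2*I*sqrt(4699) ≈ -31757.0 + 137.1*I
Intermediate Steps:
-31757 + sqrt(-17081 + (-7303 - 1*(-5588))) = -31757 + sqrt(-17081 + (-7303 + 5588)) = -31757 + sqrt(-17081 - 1715) = -31757 + sqrt(-18796) = -31757 + 2*I*sqrt(4699)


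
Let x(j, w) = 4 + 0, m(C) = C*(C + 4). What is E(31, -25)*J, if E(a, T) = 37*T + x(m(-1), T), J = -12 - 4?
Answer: 14736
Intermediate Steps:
m(C) = C*(4 + C)
J = -16
x(j, w) = 4
E(a, T) = 4 + 37*T (E(a, T) = 37*T + 4 = 4 + 37*T)
E(31, -25)*J = (4 + 37*(-25))*(-16) = (4 - 925)*(-16) = -921*(-16) = 14736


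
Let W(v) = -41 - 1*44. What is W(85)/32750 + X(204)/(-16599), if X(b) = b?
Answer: -539461/36241150 ≈ -0.014885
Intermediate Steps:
W(v) = -85 (W(v) = -41 - 44 = -85)
W(85)/32750 + X(204)/(-16599) = -85/32750 + 204/(-16599) = -85*1/32750 + 204*(-1/16599) = -17/6550 - 68/5533 = -539461/36241150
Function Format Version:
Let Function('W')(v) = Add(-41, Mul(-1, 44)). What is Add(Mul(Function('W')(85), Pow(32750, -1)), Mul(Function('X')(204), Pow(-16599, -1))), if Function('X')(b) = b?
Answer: Rational(-539461, 36241150) ≈ -0.014885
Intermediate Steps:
Function('W')(v) = -85 (Function('W')(v) = Add(-41, -44) = -85)
Add(Mul(Function('W')(85), Pow(32750, -1)), Mul(Function('X')(204), Pow(-16599, -1))) = Add(Mul(-85, Pow(32750, -1)), Mul(204, Pow(-16599, -1))) = Add(Mul(-85, Rational(1, 32750)), Mul(204, Rational(-1, 16599))) = Add(Rational(-17, 6550), Rational(-68, 5533)) = Rational(-539461, 36241150)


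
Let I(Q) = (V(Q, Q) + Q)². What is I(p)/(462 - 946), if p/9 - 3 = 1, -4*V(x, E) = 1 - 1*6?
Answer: -22201/7744 ≈ -2.8669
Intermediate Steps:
V(x, E) = 5/4 (V(x, E) = -(1 - 1*6)/4 = -(1 - 6)/4 = -¼*(-5) = 5/4)
p = 36 (p = 27 + 9*1 = 27 + 9 = 36)
I(Q) = (5/4 + Q)²
I(p)/(462 - 946) = ((5 + 4*36)²/16)/(462 - 946) = ((5 + 144)²/16)/(-484) = ((1/16)*149²)*(-1/484) = ((1/16)*22201)*(-1/484) = (22201/16)*(-1/484) = -22201/7744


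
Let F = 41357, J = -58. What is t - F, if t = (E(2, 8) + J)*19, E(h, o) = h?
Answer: -42421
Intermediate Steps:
t = -1064 (t = (2 - 58)*19 = -56*19 = -1064)
t - F = -1064 - 1*41357 = -1064 - 41357 = -42421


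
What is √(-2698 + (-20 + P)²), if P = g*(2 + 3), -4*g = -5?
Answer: I*√40143/4 ≈ 50.089*I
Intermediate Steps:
g = 5/4 (g = -¼*(-5) = 5/4 ≈ 1.2500)
P = 25/4 (P = 5*(2 + 3)/4 = (5/4)*5 = 25/4 ≈ 6.2500)
√(-2698 + (-20 + P)²) = √(-2698 + (-20 + 25/4)²) = √(-2698 + (-55/4)²) = √(-2698 + 3025/16) = √(-40143/16) = I*√40143/4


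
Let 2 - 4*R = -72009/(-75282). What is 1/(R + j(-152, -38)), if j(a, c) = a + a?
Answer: -100376/30488119 ≈ -0.0032923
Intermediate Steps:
j(a, c) = 2*a
R = 26185/100376 (R = ½ - (-72009)/(4*(-75282)) = ½ - (-72009)*(-1)/(4*75282) = ½ - ¼*24003/25094 = ½ - 24003/100376 = 26185/100376 ≈ 0.26087)
1/(R + j(-152, -38)) = 1/(26185/100376 + 2*(-152)) = 1/(26185/100376 - 304) = 1/(-30488119/100376) = -100376/30488119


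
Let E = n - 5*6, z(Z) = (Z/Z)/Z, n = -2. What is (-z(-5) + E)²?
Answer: 25281/25 ≈ 1011.2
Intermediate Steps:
z(Z) = 1/Z
E = -32 (E = -2 - 5*6 = -2 - 30 = -32)
(-z(-5) + E)² = (-1/(-5) - 32)² = (-1*(-⅕) - 32)² = (⅕ - 32)² = (-159/5)² = 25281/25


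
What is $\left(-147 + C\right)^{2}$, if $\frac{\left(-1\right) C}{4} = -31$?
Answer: $529$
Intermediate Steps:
$C = 124$ ($C = \left(-4\right) \left(-31\right) = 124$)
$\left(-147 + C\right)^{2} = \left(-147 + 124\right)^{2} = \left(-23\right)^{2} = 529$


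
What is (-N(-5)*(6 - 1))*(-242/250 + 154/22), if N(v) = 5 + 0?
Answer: -754/5 ≈ -150.80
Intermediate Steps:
N(v) = 5
(-N(-5)*(6 - 1))*(-242/250 + 154/22) = (-5*(6 - 1))*(-242/250 + 154/22) = (-5*5)*(-242*1/250 + 154*(1/22)) = (-1*25)*(-121/125 + 7) = -25*754/125 = -754/5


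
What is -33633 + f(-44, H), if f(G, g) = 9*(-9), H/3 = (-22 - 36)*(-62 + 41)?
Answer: -33714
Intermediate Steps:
H = 3654 (H = 3*((-22 - 36)*(-62 + 41)) = 3*(-58*(-21)) = 3*1218 = 3654)
f(G, g) = -81
-33633 + f(-44, H) = -33633 - 81 = -33714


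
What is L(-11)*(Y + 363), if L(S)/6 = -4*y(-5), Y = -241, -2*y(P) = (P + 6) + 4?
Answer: 7320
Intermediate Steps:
y(P) = -5 - P/2 (y(P) = -((P + 6) + 4)/2 = -((6 + P) + 4)/2 = -(10 + P)/2 = -5 - P/2)
L(S) = 60 (L(S) = 6*(-4*(-5 - ½*(-5))) = 6*(-4*(-5 + 5/2)) = 6*(-4*(-5/2)) = 6*10 = 60)
L(-11)*(Y + 363) = 60*(-241 + 363) = 60*122 = 7320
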